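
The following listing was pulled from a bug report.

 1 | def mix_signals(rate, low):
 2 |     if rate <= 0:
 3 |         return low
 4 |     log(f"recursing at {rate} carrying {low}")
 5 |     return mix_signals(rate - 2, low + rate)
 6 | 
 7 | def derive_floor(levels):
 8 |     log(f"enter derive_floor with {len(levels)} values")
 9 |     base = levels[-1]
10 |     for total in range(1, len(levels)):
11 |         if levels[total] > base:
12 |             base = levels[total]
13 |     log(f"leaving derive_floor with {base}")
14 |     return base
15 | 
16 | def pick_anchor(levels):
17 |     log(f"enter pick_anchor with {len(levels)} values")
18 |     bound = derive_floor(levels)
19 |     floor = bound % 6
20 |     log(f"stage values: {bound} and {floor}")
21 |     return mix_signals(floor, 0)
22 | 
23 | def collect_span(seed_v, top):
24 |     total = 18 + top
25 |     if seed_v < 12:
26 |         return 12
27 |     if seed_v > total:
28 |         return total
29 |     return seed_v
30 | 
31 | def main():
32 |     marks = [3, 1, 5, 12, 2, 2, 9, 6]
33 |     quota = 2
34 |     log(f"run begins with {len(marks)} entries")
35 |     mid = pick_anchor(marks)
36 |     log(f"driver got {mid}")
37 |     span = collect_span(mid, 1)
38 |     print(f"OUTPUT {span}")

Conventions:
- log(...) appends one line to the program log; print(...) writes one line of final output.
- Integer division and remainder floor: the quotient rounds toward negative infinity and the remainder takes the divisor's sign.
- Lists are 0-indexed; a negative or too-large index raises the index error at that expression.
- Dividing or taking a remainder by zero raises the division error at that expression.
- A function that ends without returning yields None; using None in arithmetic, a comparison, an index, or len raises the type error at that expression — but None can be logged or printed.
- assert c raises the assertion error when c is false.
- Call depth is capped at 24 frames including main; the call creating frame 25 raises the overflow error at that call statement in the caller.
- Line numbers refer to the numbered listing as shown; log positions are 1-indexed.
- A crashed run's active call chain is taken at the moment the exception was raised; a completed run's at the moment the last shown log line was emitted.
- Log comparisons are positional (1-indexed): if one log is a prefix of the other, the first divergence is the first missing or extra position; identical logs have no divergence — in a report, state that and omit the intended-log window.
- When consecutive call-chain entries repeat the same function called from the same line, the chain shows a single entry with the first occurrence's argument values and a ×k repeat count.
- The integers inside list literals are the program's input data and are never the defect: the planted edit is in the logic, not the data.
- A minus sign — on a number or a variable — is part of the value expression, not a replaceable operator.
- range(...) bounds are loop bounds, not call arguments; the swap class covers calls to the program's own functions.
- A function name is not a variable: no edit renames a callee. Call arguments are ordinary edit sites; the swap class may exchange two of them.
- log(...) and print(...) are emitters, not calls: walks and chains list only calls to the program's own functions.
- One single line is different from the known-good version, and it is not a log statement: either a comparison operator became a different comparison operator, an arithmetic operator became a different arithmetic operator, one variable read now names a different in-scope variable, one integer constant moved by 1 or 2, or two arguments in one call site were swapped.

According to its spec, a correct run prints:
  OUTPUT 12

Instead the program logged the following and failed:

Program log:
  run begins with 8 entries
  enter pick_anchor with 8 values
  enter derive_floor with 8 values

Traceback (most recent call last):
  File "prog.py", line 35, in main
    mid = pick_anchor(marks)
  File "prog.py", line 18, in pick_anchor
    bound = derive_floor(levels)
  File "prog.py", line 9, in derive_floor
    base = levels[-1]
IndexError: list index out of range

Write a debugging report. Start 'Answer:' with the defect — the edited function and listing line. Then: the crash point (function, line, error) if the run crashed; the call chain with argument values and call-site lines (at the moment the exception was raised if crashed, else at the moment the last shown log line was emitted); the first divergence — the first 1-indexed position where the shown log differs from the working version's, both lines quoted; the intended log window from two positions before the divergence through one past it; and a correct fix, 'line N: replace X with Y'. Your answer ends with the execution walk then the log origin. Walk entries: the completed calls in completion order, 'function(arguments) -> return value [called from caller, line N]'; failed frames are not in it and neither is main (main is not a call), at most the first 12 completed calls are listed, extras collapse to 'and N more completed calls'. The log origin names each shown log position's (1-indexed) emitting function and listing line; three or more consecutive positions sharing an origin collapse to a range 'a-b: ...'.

Answer: the defect is in derive_floor at line 9.
Key fact: The faulty run's log stops after 3 lines; the working version's next line would be 'leaving derive_floor with 12'.
Crash: derive_floor, line 9, IndexError.
Call chain: main -> pick_anchor([3, 1, 5, 12, 2, 2, 9, 6]) (called at line 35) -> derive_floor([3, 1, 5, 12, 2, 2, 9, 6]) (called at line 18).
First divergence: position 4 (shown log ended at 3 lines; the working version continues: 'leaving derive_floor with 12').
Intended log window:
  2: enter pick_anchor with 8 values
  3: enter derive_floor with 8 values
  4: leaving derive_floor with 12
  5: stage values: 12 and 0
Execution walk:
  (no call completed)
Origin of each log line:
  1: logged in main at line 34
  2: logged in pick_anchor at line 17
  3: logged in derive_floor at line 8
A correct fix: line 9: replace `-1` with `0`.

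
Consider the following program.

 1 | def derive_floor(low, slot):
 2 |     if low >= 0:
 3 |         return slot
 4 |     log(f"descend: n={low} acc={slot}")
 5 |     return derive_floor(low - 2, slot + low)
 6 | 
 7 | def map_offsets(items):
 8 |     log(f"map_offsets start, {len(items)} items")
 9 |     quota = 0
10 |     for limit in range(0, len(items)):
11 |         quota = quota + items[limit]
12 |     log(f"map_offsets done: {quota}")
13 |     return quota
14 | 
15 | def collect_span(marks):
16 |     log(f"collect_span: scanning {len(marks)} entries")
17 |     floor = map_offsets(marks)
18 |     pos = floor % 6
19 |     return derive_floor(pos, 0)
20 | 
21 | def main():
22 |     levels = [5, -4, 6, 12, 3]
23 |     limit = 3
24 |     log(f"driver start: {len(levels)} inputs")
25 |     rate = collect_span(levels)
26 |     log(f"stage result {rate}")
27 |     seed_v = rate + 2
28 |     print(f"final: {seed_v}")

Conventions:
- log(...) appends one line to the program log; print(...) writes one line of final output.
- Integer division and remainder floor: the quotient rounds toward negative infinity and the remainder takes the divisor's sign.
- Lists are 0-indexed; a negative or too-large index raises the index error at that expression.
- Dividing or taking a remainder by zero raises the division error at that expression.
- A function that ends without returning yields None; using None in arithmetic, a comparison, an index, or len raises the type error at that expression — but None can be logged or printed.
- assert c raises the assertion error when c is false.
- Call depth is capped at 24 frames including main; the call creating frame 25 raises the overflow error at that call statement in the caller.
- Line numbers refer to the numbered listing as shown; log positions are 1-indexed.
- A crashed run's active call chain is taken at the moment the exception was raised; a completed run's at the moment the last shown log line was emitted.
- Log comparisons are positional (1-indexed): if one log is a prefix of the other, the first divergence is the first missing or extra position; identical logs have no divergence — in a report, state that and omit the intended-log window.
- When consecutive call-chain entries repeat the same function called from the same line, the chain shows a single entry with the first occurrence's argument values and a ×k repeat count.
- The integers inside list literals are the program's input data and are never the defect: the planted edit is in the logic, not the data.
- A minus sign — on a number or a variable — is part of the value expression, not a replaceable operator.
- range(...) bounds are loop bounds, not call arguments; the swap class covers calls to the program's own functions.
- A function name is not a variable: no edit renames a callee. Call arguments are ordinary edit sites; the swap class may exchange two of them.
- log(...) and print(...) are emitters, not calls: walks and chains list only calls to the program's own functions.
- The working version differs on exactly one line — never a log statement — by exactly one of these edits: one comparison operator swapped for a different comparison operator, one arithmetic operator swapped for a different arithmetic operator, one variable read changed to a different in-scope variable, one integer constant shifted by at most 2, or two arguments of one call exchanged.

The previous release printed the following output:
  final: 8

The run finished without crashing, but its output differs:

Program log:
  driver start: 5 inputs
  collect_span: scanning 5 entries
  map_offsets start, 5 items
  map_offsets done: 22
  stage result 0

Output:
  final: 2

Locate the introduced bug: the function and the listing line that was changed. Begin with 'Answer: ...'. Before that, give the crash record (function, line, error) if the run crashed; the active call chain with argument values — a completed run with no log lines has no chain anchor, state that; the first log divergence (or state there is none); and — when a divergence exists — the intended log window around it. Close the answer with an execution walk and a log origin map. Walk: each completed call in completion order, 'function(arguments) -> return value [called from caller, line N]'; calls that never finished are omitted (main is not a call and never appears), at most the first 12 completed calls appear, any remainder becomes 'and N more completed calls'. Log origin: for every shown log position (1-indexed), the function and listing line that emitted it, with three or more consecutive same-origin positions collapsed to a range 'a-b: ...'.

Answer: the defect is in derive_floor at line 2.
Key fact: The earliest visible damage is log position 5 — 'stage result 0' rather than the intended 'descend: n=4 acc=0'.
Call chain: main.
First divergence: position 5; shown 'stage result 0' vs intended 'descend: n=4 acc=0'.
Intended log window:
  3: map_offsets start, 5 items
  4: map_offsets done: 22
  5: descend: n=4 acc=0
  6: descend: n=2 acc=4
Execution walk:
  map_offsets([5, -4, 6, 12, 3]) -> 22  [called from collect_span, line 17]
  derive_floor(4, 0) -> 0  [called from collect_span, line 19]
  collect_span([5, -4, 6, 12, 3]) -> 0  [called from main, line 25]
Log origins:
  1: from main, line 24
  2: from collect_span, line 16
  3: from map_offsets, line 8
  4: from map_offsets, line 12
  5: from main, line 26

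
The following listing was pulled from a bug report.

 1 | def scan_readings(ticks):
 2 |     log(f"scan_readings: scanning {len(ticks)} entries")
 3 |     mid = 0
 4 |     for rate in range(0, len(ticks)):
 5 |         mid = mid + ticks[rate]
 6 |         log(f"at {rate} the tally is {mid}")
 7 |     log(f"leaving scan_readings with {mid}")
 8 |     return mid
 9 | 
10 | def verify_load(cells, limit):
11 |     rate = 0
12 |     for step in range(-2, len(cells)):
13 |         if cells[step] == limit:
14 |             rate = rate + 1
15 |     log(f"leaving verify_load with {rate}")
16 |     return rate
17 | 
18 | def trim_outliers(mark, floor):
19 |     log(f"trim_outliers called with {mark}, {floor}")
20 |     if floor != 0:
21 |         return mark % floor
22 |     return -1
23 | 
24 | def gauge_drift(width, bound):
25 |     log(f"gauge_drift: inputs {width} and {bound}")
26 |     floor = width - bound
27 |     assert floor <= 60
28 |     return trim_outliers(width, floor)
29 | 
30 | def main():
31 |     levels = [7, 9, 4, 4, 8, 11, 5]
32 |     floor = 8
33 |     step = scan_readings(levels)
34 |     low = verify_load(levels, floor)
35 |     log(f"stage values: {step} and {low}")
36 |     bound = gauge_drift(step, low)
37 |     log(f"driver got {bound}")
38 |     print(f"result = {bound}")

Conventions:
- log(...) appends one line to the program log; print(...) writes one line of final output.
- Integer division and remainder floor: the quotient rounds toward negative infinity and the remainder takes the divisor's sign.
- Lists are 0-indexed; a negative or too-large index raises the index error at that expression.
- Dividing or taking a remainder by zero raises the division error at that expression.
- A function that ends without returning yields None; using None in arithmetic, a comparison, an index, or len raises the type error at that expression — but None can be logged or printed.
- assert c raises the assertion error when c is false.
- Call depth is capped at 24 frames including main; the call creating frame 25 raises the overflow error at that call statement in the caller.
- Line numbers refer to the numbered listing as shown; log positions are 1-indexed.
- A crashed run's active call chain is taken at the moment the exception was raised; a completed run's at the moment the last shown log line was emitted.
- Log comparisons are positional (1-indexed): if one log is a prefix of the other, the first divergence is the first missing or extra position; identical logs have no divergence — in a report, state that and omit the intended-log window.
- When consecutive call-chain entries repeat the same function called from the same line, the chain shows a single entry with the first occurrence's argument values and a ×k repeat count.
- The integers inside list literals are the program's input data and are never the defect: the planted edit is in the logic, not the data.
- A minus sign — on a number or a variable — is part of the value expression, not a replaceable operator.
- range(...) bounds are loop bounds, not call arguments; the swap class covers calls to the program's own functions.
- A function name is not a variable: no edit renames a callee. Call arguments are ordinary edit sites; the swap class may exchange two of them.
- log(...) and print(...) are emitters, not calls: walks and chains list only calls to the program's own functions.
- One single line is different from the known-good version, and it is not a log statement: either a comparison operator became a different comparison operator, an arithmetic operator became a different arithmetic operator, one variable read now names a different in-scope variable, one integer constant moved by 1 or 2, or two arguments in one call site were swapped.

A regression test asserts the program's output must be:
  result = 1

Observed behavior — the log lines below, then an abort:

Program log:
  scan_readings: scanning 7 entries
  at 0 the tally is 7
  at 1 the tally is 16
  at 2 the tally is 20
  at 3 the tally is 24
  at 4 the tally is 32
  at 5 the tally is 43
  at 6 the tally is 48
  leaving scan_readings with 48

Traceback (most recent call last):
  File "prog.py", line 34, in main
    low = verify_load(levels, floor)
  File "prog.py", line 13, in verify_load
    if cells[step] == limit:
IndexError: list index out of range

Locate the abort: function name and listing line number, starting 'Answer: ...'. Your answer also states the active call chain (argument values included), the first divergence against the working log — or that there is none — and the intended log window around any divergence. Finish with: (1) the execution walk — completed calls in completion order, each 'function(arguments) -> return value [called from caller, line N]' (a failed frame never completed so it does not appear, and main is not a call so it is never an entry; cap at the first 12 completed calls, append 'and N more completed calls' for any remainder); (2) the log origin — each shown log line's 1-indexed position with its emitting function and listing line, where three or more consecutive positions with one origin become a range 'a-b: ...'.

Answer: the error was raised in verify_load, line 13.
Key observation: The faulty run's log stops after 9 lines; the working version's next line would be 'leaving verify_load with 1'.
Call chain: main -> verify_load([7, 9, 4, 4, 8, 11, 5], 8) (called at line 34).
First divergence: position 10; the shown log stops at 9 lines while the working version next logs 'leaving verify_load with 1'.
Intended log window:
  8: at 6 the tally is 48
  9: leaving scan_readings with 48
  10: leaving verify_load with 1
  11: stage values: 48 and 1
Execution walk:
  scan_readings([7, 9, 4, 4, 8, 11, 5]) -> 48  [called from main, line 33]
Origin of each log line:
  1: from scan_readings, line 2
  2-8: from scan_readings, line 6
  9: from scan_readings, line 7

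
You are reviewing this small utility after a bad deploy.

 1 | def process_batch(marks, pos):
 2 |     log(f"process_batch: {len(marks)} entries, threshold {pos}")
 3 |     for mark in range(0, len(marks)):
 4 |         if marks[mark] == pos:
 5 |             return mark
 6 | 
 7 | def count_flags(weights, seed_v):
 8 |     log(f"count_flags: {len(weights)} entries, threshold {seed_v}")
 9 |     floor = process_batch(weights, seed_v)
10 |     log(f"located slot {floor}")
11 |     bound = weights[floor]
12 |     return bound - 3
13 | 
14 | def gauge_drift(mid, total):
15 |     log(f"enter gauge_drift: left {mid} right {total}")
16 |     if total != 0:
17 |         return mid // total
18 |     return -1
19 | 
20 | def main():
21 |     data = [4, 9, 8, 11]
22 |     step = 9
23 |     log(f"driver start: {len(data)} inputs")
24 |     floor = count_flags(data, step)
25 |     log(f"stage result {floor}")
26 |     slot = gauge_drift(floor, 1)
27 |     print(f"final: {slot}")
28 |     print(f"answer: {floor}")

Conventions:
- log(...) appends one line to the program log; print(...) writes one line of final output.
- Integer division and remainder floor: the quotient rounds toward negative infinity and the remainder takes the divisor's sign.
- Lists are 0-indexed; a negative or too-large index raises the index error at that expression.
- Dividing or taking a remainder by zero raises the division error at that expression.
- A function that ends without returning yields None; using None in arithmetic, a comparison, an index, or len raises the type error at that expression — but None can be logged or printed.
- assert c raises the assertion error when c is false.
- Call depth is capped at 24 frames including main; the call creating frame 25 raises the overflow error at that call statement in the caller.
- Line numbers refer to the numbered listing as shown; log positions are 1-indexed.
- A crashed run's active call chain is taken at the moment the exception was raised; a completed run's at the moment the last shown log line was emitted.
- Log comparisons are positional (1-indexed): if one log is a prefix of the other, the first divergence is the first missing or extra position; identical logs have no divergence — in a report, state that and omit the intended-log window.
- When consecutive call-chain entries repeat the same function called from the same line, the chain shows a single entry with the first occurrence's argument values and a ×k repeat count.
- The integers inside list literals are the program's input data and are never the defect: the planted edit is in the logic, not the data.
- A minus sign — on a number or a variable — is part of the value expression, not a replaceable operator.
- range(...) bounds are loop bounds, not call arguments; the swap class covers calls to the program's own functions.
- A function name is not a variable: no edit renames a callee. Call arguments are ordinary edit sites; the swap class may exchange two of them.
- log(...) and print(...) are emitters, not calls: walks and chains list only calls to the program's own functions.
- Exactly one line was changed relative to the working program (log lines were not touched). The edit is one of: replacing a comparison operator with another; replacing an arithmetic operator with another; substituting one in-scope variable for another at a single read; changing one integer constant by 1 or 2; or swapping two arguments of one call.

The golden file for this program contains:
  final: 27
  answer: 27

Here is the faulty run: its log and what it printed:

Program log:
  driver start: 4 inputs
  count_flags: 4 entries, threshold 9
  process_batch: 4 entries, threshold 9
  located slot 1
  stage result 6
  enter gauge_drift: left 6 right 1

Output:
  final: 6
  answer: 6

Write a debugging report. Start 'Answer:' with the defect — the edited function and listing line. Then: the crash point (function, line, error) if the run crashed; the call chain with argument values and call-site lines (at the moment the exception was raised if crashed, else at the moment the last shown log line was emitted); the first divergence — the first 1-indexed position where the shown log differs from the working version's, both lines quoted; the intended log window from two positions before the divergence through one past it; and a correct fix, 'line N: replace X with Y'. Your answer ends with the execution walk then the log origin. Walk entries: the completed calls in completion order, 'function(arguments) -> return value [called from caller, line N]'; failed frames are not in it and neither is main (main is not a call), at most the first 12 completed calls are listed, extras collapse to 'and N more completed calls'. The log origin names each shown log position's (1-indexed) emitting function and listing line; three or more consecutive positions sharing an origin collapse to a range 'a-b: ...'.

Answer: the defect is in count_flags at line 12.
Core observation: Log line 5 is where behavior first shows: 'stage result 6' appears instead of 'stage result 27'.
Call chain: main -> gauge_drift(6, 1) (called at line 26).
First divergence: position 5 — shown 'stage result 6', intended 'stage result 27'.
Intended log window:
  3: process_batch: 4 entries, threshold 9
  4: located slot 1
  5: stage result 27
  6: enter gauge_drift: left 27 right 1
Execution walk:
  process_batch([4, 9, 8, 11], 9) -> 1  [called from count_flags, line 9]
  count_flags([4, 9, 8, 11], 9) -> 6  [called from main, line 24]
  gauge_drift(6, 1) -> 6  [called from main, line 26]
Log origin:
  1 — main, line 23
  2 — count_flags, line 8
  3 — process_batch, line 2
  4 — count_flags, line 10
  5 — main, line 25
  6 — gauge_drift, line 15
A correct fix: line 12: replace `-` with `*`.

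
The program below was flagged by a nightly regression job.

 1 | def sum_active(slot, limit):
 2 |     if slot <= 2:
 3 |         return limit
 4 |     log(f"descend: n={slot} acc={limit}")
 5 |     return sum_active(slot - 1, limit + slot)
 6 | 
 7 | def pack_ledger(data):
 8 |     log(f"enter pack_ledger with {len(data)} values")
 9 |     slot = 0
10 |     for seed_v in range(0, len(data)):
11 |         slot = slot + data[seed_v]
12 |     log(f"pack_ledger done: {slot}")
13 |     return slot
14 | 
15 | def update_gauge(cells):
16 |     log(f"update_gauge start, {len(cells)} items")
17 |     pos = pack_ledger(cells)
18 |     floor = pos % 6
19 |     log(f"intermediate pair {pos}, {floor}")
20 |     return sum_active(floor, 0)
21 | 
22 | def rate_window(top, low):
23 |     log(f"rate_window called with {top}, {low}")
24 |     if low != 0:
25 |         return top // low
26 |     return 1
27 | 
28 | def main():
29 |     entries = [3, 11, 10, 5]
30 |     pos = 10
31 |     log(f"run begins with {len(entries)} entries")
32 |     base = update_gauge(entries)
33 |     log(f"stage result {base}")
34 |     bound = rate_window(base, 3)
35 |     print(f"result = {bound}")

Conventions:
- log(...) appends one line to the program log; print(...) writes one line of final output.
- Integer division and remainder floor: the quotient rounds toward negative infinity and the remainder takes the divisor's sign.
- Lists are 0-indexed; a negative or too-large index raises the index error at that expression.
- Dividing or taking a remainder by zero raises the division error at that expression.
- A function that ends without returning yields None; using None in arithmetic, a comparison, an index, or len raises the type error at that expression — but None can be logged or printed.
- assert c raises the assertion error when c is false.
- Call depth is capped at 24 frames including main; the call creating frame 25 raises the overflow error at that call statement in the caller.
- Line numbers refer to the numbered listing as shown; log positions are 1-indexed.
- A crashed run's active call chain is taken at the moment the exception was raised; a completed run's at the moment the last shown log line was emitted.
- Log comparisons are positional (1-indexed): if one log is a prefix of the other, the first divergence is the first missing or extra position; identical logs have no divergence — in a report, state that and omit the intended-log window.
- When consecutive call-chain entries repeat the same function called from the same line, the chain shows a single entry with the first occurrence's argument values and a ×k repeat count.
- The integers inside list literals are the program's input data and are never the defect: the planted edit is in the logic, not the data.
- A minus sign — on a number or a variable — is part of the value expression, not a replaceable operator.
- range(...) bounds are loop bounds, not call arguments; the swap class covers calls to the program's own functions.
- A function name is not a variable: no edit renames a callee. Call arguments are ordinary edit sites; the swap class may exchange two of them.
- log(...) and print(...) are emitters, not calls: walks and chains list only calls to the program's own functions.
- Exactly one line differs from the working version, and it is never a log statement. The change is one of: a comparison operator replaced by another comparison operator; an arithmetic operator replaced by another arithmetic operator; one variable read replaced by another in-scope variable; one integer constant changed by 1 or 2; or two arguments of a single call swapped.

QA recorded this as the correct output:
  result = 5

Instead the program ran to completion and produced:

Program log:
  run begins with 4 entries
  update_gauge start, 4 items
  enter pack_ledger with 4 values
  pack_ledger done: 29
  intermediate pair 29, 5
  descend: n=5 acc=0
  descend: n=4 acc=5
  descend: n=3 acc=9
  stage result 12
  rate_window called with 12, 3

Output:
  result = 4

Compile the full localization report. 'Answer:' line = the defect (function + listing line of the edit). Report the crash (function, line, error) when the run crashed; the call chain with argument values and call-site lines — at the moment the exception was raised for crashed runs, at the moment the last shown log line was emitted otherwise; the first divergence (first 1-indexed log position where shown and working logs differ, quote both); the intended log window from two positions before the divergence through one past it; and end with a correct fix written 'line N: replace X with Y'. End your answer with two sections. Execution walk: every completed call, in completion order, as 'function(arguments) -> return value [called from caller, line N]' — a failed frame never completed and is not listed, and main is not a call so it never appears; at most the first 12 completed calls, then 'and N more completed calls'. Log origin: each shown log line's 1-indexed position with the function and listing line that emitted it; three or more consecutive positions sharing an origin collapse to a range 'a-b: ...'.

Answer: the defect is in sum_active at line 2.
The tell: The earliest visible damage is log position 9 — 'stage result 12' rather than the intended 'descend: n=2 acc=12'.
Call chain: main -> rate_window(12, 3) (called at line 34).
First divergence: position 9 — the shown line 'stage result 12' should read 'descend: n=2 acc=12'.
Intended log window:
  7: descend: n=4 acc=5
  8: descend: n=3 acc=9
  9: descend: n=2 acc=12
  10: descend: n=1 acc=14
Execution walk:
  pack_ledger([3, 11, 10, 5]) -> 29  [called from update_gauge, line 17]
  sum_active(2, 12) -> 12  [called from sum_active, line 5]
  sum_active(3, 9) -> 12  [called from sum_active, line 5]
  sum_active(4, 5) -> 12  [called from sum_active, line 5]
  sum_active(5, 0) -> 12  [called from update_gauge, line 20]
  update_gauge([3, 11, 10, 5]) -> 12  [called from main, line 32]
  rate_window(12, 3) -> 4  [called from main, line 34]
Log origin:
  1: logged in main at line 31
  2: logged in update_gauge at line 16
  3: logged in pack_ledger at line 8
  4: logged in pack_ledger at line 12
  5: logged in update_gauge at line 19
  6-8: logged in sum_active at line 4
  9: logged in main at line 33
  10: logged in rate_window at line 23
A correct fix: line 2: replace `2` with `0`.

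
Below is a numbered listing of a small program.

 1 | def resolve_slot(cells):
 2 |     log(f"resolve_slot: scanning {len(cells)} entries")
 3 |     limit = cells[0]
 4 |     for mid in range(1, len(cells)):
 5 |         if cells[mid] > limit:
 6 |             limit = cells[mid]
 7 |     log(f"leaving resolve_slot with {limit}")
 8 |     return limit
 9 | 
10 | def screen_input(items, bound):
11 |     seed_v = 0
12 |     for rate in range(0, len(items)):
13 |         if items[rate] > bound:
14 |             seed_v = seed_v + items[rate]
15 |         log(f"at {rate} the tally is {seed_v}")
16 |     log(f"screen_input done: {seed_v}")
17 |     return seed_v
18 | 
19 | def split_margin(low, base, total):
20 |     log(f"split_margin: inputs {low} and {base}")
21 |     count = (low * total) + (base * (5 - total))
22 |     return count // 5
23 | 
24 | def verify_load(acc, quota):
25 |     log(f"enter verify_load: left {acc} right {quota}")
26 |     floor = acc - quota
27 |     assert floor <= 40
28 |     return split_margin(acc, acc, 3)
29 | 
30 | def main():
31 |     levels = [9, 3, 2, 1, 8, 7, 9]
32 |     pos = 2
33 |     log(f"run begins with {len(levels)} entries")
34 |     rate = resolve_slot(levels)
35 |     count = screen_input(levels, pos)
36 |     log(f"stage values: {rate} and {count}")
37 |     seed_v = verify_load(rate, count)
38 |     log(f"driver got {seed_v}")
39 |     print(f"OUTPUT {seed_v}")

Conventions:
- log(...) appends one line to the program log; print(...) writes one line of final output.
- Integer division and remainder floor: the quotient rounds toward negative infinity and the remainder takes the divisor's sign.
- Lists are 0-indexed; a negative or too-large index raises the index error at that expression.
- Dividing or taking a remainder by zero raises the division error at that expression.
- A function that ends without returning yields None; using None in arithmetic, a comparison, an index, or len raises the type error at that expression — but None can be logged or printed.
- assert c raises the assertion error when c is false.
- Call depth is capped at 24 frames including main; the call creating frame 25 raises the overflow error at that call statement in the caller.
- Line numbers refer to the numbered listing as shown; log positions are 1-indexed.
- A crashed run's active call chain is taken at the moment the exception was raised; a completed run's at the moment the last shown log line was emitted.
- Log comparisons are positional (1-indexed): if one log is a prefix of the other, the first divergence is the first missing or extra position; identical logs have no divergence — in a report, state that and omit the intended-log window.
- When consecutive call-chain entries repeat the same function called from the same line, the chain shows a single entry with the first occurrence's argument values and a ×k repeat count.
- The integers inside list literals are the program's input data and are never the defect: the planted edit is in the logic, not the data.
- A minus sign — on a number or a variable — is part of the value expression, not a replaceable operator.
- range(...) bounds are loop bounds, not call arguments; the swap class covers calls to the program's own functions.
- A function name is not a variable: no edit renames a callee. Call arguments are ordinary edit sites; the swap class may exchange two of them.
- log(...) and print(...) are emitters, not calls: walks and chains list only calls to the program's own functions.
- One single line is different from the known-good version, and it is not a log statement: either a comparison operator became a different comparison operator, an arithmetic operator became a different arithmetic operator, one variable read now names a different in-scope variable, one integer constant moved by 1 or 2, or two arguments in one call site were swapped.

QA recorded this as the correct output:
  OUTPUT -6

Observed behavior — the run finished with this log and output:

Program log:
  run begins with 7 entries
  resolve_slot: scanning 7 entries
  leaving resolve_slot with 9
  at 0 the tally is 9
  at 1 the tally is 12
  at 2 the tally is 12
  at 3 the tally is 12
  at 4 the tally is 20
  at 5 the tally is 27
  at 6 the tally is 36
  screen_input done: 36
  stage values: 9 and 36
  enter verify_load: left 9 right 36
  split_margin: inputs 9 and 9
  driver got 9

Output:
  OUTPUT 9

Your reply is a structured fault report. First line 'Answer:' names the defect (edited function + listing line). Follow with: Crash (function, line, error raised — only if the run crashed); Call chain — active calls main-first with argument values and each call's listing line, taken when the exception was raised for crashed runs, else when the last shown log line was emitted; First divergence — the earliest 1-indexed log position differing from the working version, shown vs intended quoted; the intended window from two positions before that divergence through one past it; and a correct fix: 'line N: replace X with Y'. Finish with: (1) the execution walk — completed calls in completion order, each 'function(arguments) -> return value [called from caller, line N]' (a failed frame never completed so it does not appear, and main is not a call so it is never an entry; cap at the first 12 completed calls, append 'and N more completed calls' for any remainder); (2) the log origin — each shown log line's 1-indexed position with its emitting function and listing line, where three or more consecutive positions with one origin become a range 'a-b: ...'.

Answer: the defect is in verify_load at line 28.
Key observation: Everything matches until log position 14, which reads 'split_margin: inputs 9 and 9' in place of 'split_margin: inputs 9 and -27'.
Call chain: main.
First divergence: position 14 — the shown line 'split_margin: inputs 9 and 9' should read 'split_margin: inputs 9 and -27'.
Intended log window:
  12: stage values: 9 and 36
  13: enter verify_load: left 9 right 36
  14: split_margin: inputs 9 and -27
  15: driver got -6
Execution walk:
  resolve_slot([9, 3, 2, 1, 8, 7, 9]) -> 9  [called from main, line 34]
  screen_input([9, 3, 2, 1, 8, 7, 9], 2) -> 36  [called from main, line 35]
  split_margin(9, 9, 3) -> 9  [called from verify_load, line 28]
  verify_load(9, 36) -> 9  [called from main, line 37]
Origin of each log line:
  1: logged in main at line 33
  2: logged in resolve_slot at line 2
  3: logged in resolve_slot at line 7
  4-10: logged in screen_input at line 15
  11: logged in screen_input at line 16
  12: logged in main at line 36
  13: logged in verify_load at line 25
  14: logged in split_margin at line 20
  15: logged in main at line 38
A correct fix: line 28: replace `split_margin(acc, acc, 3)` with `split_margin(acc, floor, 3)`.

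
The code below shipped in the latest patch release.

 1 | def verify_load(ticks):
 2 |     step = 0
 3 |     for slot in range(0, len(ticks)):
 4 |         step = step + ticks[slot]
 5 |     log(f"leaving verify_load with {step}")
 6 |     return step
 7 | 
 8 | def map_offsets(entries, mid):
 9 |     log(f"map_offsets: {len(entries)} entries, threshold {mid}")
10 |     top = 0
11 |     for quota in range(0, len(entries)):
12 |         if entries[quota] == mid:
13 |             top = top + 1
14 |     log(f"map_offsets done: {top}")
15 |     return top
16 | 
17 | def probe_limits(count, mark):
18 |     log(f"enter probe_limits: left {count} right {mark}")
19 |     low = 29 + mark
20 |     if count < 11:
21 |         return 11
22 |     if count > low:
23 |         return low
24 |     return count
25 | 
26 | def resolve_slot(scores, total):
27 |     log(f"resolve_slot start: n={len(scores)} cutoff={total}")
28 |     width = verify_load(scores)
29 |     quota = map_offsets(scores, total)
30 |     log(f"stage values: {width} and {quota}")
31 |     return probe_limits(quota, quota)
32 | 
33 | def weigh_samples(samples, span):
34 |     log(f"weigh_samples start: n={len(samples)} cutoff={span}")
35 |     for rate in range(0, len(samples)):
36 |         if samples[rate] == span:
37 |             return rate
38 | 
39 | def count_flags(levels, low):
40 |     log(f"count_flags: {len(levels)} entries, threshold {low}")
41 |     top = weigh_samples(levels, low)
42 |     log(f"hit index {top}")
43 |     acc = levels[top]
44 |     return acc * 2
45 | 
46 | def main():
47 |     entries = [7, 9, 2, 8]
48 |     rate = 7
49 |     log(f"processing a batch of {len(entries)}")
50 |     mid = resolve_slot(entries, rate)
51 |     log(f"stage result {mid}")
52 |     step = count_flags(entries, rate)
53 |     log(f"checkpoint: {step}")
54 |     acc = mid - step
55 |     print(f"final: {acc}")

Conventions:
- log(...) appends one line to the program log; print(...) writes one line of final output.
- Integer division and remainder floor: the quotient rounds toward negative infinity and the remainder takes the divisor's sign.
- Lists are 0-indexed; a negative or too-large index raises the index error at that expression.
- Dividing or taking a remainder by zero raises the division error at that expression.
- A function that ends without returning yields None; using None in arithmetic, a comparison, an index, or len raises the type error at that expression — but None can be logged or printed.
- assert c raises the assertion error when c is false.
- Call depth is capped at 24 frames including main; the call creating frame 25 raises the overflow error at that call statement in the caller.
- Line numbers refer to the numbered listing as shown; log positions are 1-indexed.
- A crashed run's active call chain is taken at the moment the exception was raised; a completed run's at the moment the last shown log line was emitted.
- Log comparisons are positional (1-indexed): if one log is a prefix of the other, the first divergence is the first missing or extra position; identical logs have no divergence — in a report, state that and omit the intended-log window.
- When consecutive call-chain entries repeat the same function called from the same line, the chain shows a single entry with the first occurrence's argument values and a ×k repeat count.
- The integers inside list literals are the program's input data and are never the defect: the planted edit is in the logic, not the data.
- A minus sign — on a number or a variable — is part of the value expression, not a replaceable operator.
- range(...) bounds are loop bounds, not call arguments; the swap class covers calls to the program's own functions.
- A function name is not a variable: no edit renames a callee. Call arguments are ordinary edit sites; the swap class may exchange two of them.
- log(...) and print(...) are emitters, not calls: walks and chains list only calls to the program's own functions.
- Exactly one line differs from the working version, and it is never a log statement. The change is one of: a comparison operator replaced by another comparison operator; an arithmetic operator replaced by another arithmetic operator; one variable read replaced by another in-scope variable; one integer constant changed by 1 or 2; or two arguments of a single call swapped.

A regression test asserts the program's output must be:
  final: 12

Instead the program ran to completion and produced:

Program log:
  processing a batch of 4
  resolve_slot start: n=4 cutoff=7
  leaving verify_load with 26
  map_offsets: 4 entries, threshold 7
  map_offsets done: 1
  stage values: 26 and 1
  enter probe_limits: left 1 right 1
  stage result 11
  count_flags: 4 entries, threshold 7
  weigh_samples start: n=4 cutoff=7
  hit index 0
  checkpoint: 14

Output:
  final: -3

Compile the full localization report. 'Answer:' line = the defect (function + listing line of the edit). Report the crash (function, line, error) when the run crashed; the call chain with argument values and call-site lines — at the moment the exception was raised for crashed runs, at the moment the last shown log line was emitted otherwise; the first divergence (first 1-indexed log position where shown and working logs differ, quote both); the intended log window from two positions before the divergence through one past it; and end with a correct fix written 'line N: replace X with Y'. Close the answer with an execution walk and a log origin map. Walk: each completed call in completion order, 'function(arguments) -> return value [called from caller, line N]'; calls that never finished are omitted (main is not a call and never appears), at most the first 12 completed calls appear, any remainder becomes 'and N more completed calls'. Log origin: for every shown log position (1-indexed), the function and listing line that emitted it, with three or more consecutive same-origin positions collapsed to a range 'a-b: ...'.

Answer: the defect is in resolve_slot at line 31.
The tell: Position 7 is the first bad log line: 'enter probe_limits: left 1 right 1' should read 'enter probe_limits: left 26 right 1'.
Call chain: main.
First divergence: position 7 — shown 'enter probe_limits: left 1 right 1', intended 'enter probe_limits: left 26 right 1'.
Intended log window:
  5: map_offsets done: 1
  6: stage values: 26 and 1
  7: enter probe_limits: left 26 right 1
  8: stage result 26
Execution walk:
  verify_load([7, 9, 2, 8]) -> 26  [called from resolve_slot, line 28]
  map_offsets([7, 9, 2, 8], 7) -> 1  [called from resolve_slot, line 29]
  probe_limits(1, 1) -> 11  [called from resolve_slot, line 31]
  resolve_slot([7, 9, 2, 8], 7) -> 11  [called from main, line 50]
  weigh_samples([7, 9, 2, 8], 7) -> 0  [called from count_flags, line 41]
  count_flags([7, 9, 2, 8], 7) -> 14  [called from main, line 52]
Log origins:
  1: from main, line 49
  2: from resolve_slot, line 27
  3: from verify_load, line 5
  4: from map_offsets, line 9
  5: from map_offsets, line 14
  6: from resolve_slot, line 30
  7: from probe_limits, line 18
  8: from main, line 51
  9: from count_flags, line 40
  10: from weigh_samples, line 34
  11: from count_flags, line 42
  12: from main, line 53
A correct fix: line 31: replace `probe_limits(quota, quota)` with `probe_limits(width, quota)`.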